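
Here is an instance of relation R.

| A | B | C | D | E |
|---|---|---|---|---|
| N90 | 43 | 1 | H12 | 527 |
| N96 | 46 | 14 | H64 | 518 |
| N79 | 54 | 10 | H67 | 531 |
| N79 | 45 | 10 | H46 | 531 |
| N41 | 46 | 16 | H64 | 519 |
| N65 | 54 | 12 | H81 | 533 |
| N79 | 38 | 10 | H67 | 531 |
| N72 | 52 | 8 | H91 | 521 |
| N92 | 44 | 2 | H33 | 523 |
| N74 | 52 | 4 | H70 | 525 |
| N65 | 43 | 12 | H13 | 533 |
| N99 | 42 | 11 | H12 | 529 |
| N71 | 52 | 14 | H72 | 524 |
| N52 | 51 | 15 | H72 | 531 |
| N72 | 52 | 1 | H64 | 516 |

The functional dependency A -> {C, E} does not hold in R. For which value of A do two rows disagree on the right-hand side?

A=N90: 1 row → {C,E} = (1, 527) ✓
A=N96: 1 row → {C,E} = (14, 518) ✓
A=N79: 3 rows → {C,E} = (10, 531), (10, 531), (10, 531) ✓
A=N41: 1 row → {C,E} = (16, 519) ✓
A=N65: 2 rows → {C,E} = (12, 533), (12, 533) ✓
A=N72: 2 rows → {C,E} takes values {(8, 521), (1, 516)} — violation
A=N92: 1 row → {C,E} = (2, 523) ✓
A=N74: 1 row → {C,E} = (4, 525) ✓
A=N99: 1 row → {C,E} = (11, 529) ✓
A=N71: 1 row → {C,E} = (14, 524) ✓
A=N52: 1 row → {C,E} = (15, 531) ✓
The only A value with inconsistent RHS is A=N72.

N72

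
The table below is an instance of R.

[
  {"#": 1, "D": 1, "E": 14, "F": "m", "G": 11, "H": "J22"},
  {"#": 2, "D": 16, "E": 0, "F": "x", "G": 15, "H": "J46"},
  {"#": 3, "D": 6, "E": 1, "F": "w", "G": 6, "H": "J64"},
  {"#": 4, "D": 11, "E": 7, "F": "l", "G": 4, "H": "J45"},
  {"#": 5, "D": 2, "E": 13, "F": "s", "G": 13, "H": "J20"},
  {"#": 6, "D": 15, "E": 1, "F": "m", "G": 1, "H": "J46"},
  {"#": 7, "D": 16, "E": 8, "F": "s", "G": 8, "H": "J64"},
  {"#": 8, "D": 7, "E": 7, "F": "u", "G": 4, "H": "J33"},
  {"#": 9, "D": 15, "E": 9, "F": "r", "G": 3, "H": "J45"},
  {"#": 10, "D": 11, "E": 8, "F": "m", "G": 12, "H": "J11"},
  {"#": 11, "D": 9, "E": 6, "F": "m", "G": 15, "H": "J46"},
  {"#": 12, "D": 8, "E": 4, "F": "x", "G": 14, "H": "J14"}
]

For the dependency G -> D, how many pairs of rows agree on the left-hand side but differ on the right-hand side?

G=15: violating pairs (2,11) — 1 pair.
G=4: violating pairs (4,8) — 1 pair.

2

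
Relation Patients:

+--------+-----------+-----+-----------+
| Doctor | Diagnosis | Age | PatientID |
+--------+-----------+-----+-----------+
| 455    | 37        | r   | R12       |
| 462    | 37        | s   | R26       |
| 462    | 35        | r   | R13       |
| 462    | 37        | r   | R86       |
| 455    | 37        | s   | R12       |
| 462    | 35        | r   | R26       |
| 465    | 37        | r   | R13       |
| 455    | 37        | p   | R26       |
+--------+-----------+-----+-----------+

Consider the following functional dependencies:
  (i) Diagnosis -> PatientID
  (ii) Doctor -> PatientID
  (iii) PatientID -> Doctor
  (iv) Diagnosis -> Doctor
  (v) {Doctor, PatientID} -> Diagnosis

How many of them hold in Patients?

(i) Diagnosis -> PatientID: Diagnosis=37: 6 rows → PatientID takes values {R12, R26, R86, R13} — violation; Diagnosis=35: 2 rows → PatientID takes values {R13, R26} — violation — fails.
(ii) Doctor -> PatientID: Doctor=455: 3 rows → PatientID takes values {R12, R26} — violation; Doctor=462: 4 rows → PatientID takes values {R26, R13, R86} — violation — fails.
(iii) PatientID -> Doctor: PatientID=R26: 3 rows → Doctor takes values {462, 455} — violation; PatientID=R13: 2 rows → Doctor takes values {462, 465} — violation — fails.
(iv) Diagnosis -> Doctor: Diagnosis=37: 6 rows → Doctor takes values {455, 462, 465} — violation — fails.
(v) {Doctor, PatientID} -> Diagnosis: (Doctor=462, PatientID=R26): 2 rows → Diagnosis takes values {37, 35} — violation — fails.
None of the 5 dependencies hold.

0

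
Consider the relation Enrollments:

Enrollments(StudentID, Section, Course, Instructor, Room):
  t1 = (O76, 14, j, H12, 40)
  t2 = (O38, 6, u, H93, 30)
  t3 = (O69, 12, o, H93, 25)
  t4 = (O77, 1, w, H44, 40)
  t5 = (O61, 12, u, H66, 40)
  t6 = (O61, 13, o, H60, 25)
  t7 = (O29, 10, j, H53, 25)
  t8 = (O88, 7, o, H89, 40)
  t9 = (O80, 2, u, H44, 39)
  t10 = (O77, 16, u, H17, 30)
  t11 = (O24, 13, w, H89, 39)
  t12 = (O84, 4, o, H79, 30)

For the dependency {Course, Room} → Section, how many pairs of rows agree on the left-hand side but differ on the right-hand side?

(Course=u, Room=30): violating pairs (2,10) — 1 pair.
(Course=o, Room=25): violating pairs (3,6) — 1 pair.

2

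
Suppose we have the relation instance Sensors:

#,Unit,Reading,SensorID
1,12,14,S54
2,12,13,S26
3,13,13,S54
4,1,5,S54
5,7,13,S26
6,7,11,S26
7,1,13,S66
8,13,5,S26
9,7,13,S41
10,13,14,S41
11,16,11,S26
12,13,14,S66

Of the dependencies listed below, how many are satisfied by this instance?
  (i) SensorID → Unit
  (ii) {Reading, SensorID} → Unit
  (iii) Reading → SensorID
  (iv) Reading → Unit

0

(i) SensorID → Unit: SensorID=S54: rows 1, 3, 4 → Unit takes values {12, 13, 1} — violation; SensorID=S26: rows 2, 5, 6, 8, 11 → Unit takes values {12, 7, 13, 16} — violation; SensorID=S66: rows 7, 12 → Unit takes values {1, 13} — violation; SensorID=S41: rows 9, 10 → Unit takes values {7, 13} — violation — fails.
(ii) {Reading, SensorID} → Unit: (Reading=13, SensorID=S26): rows 2, 5 → Unit takes values {12, 7} — violation; (Reading=11, SensorID=S26): rows 6, 11 → Unit takes values {7, 16} — violation — fails.
(iii) Reading → SensorID: Reading=14: rows 1, 10, 12 → SensorID takes values {S54, S41, S66} — violation; Reading=13: rows 2, 3, 5, 7, 9 → SensorID takes values {S26, S54, S66, S41} — violation; Reading=5: rows 4, 8 → SensorID takes values {S54, S26} — violation — fails.
(iv) Reading → Unit: Reading=14: rows 1, 10, 12 → Unit takes values {12, 13} — violation; Reading=13: rows 2, 3, 5, 7, 9 → Unit takes values {12, 13, 7, 1} — violation; Reading=5: rows 4, 8 → Unit takes values {1, 13} — violation; Reading=11: rows 6, 11 → Unit takes values {7, 16} — violation — fails.
None of the 4 dependencies hold.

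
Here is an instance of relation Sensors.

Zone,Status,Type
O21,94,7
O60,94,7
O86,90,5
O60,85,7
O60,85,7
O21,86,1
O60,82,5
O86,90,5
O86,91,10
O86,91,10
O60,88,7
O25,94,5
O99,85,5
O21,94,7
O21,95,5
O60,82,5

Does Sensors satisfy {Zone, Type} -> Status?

No

(Zone=O21, Type=7): 2 rows → Status = 94, 94 ✓
(Zone=O60, Type=7): 4 rows → Status takes values {94, 85, 88} — violation
(Zone=O86, Type=5): 2 rows → Status = 90, 90 ✓
(Zone=O21, Type=1): 1 row → Status = 86 ✓
(Zone=O60, Type=5): 2 rows → Status = 82, 82 ✓
(Zone=O86, Type=10): 2 rows → Status = 91, 91 ✓
(Zone=O25, Type=5): 1 row → Status = 94 ✓
(Zone=O99, Type=5): 1 row → Status = 85 ✓
(Zone=O21, Type=5): 1 row → Status = 95 ✓
Two rows agree on {Zone, Type} but differ on Status, so {Zone, Type} -> Status does not hold.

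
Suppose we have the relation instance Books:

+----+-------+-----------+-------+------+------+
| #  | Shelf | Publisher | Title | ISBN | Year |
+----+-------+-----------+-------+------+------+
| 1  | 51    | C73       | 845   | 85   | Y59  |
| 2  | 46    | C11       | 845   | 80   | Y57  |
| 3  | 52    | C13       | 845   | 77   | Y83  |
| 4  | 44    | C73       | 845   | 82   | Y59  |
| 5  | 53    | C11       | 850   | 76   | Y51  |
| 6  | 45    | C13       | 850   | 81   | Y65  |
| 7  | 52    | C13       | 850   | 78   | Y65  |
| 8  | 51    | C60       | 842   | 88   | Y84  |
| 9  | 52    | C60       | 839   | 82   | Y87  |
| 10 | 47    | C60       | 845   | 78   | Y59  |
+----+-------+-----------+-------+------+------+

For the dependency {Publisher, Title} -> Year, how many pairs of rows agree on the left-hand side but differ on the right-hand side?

0

(Publisher=C73, Title=845): all 2 rows agree on Year — 0 pairs.
(Publisher=C13, Title=850): all 2 rows agree on Year — 0 pairs.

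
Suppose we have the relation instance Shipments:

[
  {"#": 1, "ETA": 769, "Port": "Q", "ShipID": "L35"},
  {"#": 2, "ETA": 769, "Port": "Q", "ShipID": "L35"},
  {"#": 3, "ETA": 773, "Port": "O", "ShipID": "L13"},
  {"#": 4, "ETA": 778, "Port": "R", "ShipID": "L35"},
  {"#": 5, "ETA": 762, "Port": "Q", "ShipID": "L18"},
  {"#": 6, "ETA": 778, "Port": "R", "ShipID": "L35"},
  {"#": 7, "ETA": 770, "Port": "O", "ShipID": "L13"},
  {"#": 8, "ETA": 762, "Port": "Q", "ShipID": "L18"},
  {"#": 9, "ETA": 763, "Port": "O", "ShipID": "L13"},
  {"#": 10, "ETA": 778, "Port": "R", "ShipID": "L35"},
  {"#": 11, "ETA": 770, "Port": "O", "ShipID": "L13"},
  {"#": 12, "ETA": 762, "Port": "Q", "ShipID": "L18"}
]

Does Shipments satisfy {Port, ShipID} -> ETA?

No

(Port=Q, ShipID=L35): rows 1, 2 → ETA = 769, 769 ✓
(Port=O, ShipID=L13): rows 3, 7, 9, 11 → ETA takes values {773, 770, 763} — violation
(Port=R, ShipID=L35): rows 4, 6, 10 → ETA = 778, 778, 778 ✓
(Port=Q, ShipID=L18): rows 5, 8, 12 → ETA = 762, 762, 762 ✓
Two rows agree on {Port, ShipID} but differ on ETA, so {Port, ShipID} -> ETA does not hold.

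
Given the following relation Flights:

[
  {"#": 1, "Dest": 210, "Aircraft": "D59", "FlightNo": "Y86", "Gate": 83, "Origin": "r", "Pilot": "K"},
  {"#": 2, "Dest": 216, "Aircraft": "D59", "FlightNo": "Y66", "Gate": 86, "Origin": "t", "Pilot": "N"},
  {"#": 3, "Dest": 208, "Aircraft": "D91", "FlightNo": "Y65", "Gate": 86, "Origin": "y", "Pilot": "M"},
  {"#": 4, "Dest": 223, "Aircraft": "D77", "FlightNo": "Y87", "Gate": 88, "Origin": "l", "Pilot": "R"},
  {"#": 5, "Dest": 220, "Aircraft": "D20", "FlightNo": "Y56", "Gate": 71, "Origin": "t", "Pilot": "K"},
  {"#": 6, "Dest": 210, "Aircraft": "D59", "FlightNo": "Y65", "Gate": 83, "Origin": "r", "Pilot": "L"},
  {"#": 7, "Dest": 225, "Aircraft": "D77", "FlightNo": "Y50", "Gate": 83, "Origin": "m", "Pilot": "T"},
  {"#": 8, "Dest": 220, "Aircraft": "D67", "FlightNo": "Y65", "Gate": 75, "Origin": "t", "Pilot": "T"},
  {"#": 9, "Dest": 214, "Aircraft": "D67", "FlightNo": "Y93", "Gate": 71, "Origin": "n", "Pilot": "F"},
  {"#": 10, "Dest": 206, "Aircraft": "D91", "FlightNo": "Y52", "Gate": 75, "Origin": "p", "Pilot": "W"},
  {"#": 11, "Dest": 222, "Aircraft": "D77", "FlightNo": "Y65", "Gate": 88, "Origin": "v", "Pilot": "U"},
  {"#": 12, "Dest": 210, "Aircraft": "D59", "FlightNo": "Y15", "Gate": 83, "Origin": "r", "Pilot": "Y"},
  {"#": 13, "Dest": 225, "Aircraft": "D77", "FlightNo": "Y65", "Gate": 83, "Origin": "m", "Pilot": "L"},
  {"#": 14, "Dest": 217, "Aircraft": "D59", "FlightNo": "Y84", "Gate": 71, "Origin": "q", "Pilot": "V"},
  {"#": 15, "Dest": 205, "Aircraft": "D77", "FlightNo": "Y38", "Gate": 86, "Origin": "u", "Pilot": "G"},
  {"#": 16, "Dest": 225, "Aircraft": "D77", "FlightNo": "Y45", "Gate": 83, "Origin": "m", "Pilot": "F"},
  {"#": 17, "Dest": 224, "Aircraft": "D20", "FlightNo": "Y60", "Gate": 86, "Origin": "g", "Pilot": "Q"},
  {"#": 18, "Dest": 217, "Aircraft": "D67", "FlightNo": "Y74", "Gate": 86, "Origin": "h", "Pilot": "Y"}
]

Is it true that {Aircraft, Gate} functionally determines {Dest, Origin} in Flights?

No

(Aircraft=D59, Gate=83): rows 1, 6, 12 → {Dest,Origin} = (210, r), (210, r), (210, r) ✓
(Aircraft=D59, Gate=86): row 2 → {Dest,Origin} = (216, t) ✓
(Aircraft=D91, Gate=86): row 3 → {Dest,Origin} = (208, y) ✓
(Aircraft=D77, Gate=88): rows 4, 11 → {Dest,Origin} takes values {(223, l), (222, v)} — violation
(Aircraft=D20, Gate=71): row 5 → {Dest,Origin} = (220, t) ✓
(Aircraft=D77, Gate=83): rows 7, 13, 16 → {Dest,Origin} = (225, m), (225, m), (225, m) ✓
(Aircraft=D67, Gate=75): row 8 → {Dest,Origin} = (220, t) ✓
(Aircraft=D67, Gate=71): row 9 → {Dest,Origin} = (214, n) ✓
(Aircraft=D91, Gate=75): row 10 → {Dest,Origin} = (206, p) ✓
(Aircraft=D59, Gate=71): row 14 → {Dest,Origin} = (217, q) ✓
(Aircraft=D77, Gate=86): row 15 → {Dest,Origin} = (205, u) ✓
(Aircraft=D20, Gate=86): row 17 → {Dest,Origin} = (224, g) ✓
(Aircraft=D67, Gate=86): row 18 → {Dest,Origin} = (217, h) ✓
Two rows agree on {Aircraft, Gate} but differ on {Dest, Origin}, so {Aircraft, Gate} → {Dest, Origin} does not hold.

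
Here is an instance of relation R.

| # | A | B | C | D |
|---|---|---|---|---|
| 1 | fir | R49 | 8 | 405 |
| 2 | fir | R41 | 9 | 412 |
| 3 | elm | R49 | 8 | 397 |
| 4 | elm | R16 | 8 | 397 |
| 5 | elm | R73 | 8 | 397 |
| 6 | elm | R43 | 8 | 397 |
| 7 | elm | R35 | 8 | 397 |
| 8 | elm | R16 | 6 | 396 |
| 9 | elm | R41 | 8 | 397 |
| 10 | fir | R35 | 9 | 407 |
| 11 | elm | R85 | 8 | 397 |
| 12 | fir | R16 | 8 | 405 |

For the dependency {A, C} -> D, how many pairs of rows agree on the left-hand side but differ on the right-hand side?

(A=fir, C=8): all 2 rows agree on D — 0 pairs.
(A=fir, C=9): violating pairs (2,10) — 1 pair.
(A=elm, C=8): all 7 rows agree on D — 0 pairs.

1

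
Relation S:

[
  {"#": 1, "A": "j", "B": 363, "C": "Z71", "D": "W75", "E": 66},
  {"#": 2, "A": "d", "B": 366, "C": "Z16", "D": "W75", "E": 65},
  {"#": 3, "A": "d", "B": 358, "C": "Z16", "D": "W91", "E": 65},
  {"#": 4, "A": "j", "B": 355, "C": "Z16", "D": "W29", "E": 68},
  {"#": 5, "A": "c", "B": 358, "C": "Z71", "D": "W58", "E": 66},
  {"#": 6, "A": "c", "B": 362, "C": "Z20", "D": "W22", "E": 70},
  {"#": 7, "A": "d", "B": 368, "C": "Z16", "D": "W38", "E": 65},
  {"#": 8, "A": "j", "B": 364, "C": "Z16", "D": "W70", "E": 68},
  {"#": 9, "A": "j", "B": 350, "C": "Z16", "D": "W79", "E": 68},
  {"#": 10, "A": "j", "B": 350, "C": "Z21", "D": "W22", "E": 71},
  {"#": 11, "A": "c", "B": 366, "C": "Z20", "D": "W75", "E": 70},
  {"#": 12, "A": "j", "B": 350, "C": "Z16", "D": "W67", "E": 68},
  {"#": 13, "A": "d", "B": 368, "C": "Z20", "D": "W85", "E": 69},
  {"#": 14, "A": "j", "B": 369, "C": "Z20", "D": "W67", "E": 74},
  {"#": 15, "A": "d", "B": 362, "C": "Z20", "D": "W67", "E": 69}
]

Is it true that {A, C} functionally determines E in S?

(A=j, C=Z71): row 1 → E = 66 ✓
(A=d, C=Z16): rows 2, 3, 7 → E = 65, 65, 65 ✓
(A=j, C=Z16): rows 4, 8, 9, 12 → E = 68, 68, 68, 68 ✓
(A=c, C=Z71): row 5 → E = 66 ✓
(A=c, C=Z20): rows 6, 11 → E = 70, 70 ✓
(A=j, C=Z21): row 10 → E = 71 ✓
(A=d, C=Z20): rows 13, 15 → E = 69, 69 ✓
(A=j, C=Z20): row 14 → E = 74 ✓
Every {A, C} value is associated with a single E value, so {A, C} → E holds.

Yes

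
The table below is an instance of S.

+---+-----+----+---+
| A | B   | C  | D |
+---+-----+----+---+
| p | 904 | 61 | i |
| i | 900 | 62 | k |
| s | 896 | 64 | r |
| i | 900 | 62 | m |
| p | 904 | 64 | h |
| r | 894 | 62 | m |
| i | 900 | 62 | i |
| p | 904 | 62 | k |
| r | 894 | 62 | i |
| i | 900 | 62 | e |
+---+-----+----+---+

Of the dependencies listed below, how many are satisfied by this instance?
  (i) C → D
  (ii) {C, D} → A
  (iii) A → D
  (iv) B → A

1

(i) C → D: C=62: 7 rows → D takes values {k, m, i, e} — violation; C=64: 2 rows → D takes values {r, h} — violation — fails.
(ii) {C, D} → A: (C=62, D=k): 2 rows → A takes values {i, p} — violation; (C=62, D=m): 2 rows → A takes values {i, r} — violation; (C=62, D=i): 2 rows → A takes values {i, r} — violation — fails.
(iii) A → D: A=p: 3 rows → D takes values {i, h, k} — violation; A=i: 4 rows → D takes values {k, m, i, e} — violation; A=r: 2 rows → D takes values {m, i} — violation — fails.
(iv) B → A: every LHS value maps to a single RHS value — holds.
1 of the 4 dependencies holds.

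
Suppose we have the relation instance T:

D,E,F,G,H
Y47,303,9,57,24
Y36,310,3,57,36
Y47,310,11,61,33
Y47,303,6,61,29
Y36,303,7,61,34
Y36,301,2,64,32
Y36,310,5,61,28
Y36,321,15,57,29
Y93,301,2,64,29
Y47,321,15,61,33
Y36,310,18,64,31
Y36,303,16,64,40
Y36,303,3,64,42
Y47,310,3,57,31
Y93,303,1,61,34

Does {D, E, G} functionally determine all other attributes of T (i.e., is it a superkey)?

No

Two distinct rows share (D=Y36, E=303, G=64), so {D, E, G} does not determine every attribute — not a superkey.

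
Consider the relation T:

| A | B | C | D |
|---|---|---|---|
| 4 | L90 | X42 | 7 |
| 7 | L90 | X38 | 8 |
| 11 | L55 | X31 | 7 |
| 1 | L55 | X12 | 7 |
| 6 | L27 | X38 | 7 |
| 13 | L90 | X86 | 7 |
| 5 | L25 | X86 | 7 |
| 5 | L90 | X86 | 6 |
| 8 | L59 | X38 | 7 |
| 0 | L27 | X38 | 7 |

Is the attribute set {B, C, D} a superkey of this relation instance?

Two distinct rows share (B=L27, C=X38, D=7), so {B, C, D} does not determine every attribute — not a superkey.

No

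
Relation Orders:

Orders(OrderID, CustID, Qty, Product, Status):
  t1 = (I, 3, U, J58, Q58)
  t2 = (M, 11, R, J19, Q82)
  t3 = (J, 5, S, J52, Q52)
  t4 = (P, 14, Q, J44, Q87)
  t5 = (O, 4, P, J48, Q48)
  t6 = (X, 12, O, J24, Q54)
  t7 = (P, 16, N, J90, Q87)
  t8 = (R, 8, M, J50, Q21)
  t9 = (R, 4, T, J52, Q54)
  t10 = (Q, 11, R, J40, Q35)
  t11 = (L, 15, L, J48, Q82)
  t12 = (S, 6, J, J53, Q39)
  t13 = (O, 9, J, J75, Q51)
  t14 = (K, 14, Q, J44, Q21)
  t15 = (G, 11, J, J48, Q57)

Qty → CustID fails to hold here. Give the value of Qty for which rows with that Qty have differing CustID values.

J

Qty=U: row 1 → CustID = 3 ✓
Qty=R: rows 2, 10 → CustID = 11, 11 ✓
Qty=S: row 3 → CustID = 5 ✓
Qty=Q: rows 4, 14 → CustID = 14, 14 ✓
Qty=P: row 5 → CustID = 4 ✓
Qty=O: row 6 → CustID = 12 ✓
Qty=N: row 7 → CustID = 16 ✓
Qty=M: row 8 → CustID = 8 ✓
Qty=T: row 9 → CustID = 4 ✓
Qty=L: row 11 → CustID = 15 ✓
Qty=J: rows 12, 13, 15 → CustID takes values {6, 9, 11} — violation
The only Qty value with inconsistent CustID is Qty=J.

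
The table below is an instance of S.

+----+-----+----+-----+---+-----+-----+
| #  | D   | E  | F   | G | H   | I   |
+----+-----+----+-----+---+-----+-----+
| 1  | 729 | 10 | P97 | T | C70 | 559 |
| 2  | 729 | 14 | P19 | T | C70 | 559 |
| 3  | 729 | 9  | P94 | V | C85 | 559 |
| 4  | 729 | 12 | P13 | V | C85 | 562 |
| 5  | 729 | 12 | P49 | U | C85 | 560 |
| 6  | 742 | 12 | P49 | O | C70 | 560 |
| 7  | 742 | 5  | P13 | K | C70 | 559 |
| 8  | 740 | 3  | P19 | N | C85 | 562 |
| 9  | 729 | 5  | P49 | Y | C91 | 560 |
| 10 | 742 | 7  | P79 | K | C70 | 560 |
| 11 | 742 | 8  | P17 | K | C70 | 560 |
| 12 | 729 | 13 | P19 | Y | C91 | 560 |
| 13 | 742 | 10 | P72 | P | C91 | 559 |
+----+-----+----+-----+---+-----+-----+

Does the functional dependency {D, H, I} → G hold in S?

No

(D=729, H=C70, I=559): rows 1, 2 → G = T, T ✓
(D=729, H=C85, I=559): row 3 → G = V ✓
(D=729, H=C85, I=562): row 4 → G = V ✓
(D=729, H=C85, I=560): row 5 → G = U ✓
(D=742, H=C70, I=560): rows 6, 10, 11 → G takes values {O, K} — violation
(D=742, H=C70, I=559): row 7 → G = K ✓
(D=740, H=C85, I=562): row 8 → G = N ✓
(D=729, H=C91, I=560): rows 9, 12 → G = Y, Y ✓
(D=742, H=C91, I=559): row 13 → G = P ✓
Two rows agree on {D, H, I} but differ on G, so {D, H, I} → G does not hold.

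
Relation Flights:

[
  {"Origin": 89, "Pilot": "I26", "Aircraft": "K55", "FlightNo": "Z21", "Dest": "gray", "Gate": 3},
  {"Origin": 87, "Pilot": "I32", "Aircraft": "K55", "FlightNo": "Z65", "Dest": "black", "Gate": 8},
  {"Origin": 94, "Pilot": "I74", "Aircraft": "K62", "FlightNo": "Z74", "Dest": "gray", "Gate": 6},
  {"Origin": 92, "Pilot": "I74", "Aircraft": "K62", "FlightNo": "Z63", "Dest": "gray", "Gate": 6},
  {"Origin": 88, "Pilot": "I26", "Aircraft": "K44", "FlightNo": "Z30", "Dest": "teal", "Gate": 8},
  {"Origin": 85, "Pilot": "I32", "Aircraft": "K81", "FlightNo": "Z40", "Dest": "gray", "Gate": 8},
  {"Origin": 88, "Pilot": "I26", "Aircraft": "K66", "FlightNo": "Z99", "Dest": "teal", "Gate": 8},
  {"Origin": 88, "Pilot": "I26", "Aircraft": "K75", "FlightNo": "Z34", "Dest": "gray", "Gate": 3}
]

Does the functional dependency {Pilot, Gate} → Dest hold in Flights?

No

(Pilot=I26, Gate=3): 2 rows → Dest = gray, gray ✓
(Pilot=I32, Gate=8): 2 rows → Dest takes values {black, gray} — violation
(Pilot=I74, Gate=6): 2 rows → Dest = gray, gray ✓
(Pilot=I26, Gate=8): 2 rows → Dest = teal, teal ✓
Two rows agree on {Pilot, Gate} but differ on Dest, so {Pilot, Gate} → Dest does not hold.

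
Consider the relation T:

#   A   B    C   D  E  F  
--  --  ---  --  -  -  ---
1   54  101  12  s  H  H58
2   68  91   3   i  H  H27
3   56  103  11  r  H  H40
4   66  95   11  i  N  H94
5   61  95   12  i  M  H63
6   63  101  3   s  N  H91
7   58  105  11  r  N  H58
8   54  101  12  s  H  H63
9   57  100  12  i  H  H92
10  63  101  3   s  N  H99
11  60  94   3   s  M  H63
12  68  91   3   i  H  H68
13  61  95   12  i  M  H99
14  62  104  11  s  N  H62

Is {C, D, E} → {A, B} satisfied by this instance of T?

(C=12, D=s, E=H): rows 1, 8 → {A,B} = (54, 101), (54, 101) ✓
(C=3, D=i, E=H): rows 2, 12 → {A,B} = (68, 91), (68, 91) ✓
(C=11, D=r, E=H): row 3 → {A,B} = (56, 103) ✓
(C=11, D=i, E=N): row 4 → {A,B} = (66, 95) ✓
(C=12, D=i, E=M): rows 5, 13 → {A,B} = (61, 95), (61, 95) ✓
(C=3, D=s, E=N): rows 6, 10 → {A,B} = (63, 101), (63, 101) ✓
(C=11, D=r, E=N): row 7 → {A,B} = (58, 105) ✓
(C=12, D=i, E=H): row 9 → {A,B} = (57, 100) ✓
(C=3, D=s, E=M): row 11 → {A,B} = (60, 94) ✓
(C=11, D=s, E=N): row 14 → {A,B} = (62, 104) ✓
Every {C, D, E} value is associated with a single {A, B} value, so {C, D, E} → {A, B} holds.

Yes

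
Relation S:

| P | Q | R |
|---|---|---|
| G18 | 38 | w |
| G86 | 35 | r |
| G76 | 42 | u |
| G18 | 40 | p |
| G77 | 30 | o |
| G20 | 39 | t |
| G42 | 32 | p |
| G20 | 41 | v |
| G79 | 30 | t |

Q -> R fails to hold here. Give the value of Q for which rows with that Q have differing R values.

Q=38: 1 row → R = w ✓
Q=35: 1 row → R = r ✓
Q=42: 1 row → R = u ✓
Q=40: 1 row → R = p ✓
Q=30: 2 rows → R takes values {o, t} — violation
Q=39: 1 row → R = t ✓
Q=32: 1 row → R = p ✓
Q=41: 1 row → R = v ✓
The only Q value with inconsistent R is Q=30.

30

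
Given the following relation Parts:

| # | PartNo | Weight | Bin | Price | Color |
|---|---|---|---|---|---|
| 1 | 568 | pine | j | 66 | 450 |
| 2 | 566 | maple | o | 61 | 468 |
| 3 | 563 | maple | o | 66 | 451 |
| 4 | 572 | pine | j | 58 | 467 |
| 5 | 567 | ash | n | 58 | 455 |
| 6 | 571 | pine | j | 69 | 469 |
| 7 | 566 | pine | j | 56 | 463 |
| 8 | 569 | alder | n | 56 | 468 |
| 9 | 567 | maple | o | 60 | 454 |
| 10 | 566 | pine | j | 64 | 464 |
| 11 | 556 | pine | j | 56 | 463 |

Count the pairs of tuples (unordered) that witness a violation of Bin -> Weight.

Bin=j: all 6 rows agree on Weight — 0 pairs.
Bin=o: all 3 rows agree on Weight — 0 pairs.
Bin=n: violating pairs (5,8) — 1 pair.

1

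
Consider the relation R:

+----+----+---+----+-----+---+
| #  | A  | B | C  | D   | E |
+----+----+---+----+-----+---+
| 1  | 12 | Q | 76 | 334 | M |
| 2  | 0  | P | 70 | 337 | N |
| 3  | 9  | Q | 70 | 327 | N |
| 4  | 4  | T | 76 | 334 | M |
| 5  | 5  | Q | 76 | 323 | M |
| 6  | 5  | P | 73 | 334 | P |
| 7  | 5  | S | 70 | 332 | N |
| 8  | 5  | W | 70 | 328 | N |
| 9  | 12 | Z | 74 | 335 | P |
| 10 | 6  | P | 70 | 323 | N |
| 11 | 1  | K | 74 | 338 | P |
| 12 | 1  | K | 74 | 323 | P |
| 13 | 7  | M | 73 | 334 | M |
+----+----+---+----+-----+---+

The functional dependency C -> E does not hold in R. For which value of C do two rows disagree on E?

C=76: rows 1, 4, 5 → E = M, M, M ✓
C=70: rows 2, 3, 7, 8, 10 → E = N, N, N, N, N ✓
C=73: rows 6, 13 → E takes values {P, M} — violation
C=74: rows 9, 11, 12 → E = P, P, P ✓
The only C value with inconsistent E is C=73.

73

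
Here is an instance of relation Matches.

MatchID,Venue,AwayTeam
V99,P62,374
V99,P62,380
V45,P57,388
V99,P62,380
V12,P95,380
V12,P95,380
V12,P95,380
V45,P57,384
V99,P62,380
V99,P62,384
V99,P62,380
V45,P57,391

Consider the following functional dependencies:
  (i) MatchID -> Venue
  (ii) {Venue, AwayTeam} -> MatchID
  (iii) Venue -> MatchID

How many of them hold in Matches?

3

(i) MatchID -> Venue: every LHS value maps to a single RHS value — holds.
(ii) {Venue, AwayTeam} -> MatchID: every LHS value maps to a single RHS value — holds.
(iii) Venue -> MatchID: every LHS value maps to a single RHS value — holds.
3 of the 3 dependencies hold.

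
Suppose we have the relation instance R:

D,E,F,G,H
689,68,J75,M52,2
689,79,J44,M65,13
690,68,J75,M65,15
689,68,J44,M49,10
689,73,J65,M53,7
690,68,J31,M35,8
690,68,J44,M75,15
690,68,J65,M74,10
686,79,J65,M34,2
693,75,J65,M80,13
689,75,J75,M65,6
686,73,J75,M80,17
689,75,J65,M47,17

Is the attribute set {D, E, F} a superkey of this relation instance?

Yes

All 13 rows have distinct {D, E, F} values, so {D, E, F} → (all attributes) holds and {D, E, F} is a superkey.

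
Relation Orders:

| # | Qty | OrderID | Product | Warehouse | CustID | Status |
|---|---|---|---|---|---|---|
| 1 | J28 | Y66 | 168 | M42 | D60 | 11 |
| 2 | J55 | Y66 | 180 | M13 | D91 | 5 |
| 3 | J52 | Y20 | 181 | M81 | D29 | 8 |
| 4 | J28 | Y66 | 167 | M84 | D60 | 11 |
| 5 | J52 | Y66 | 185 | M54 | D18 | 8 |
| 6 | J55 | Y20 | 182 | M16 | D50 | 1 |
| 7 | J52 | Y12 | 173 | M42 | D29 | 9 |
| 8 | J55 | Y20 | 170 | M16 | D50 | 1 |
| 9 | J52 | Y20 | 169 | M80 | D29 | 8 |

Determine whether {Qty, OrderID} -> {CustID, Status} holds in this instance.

Yes

(Qty=J28, OrderID=Y66): rows 1, 4 → {CustID,Status} = (D60, 11), (D60, 11) ✓
(Qty=J55, OrderID=Y66): row 2 → {CustID,Status} = (D91, 5) ✓
(Qty=J52, OrderID=Y20): rows 3, 9 → {CustID,Status} = (D29, 8), (D29, 8) ✓
(Qty=J52, OrderID=Y66): row 5 → {CustID,Status} = (D18, 8) ✓
(Qty=J55, OrderID=Y20): rows 6, 8 → {CustID,Status} = (D50, 1), (D50, 1) ✓
(Qty=J52, OrderID=Y12): row 7 → {CustID,Status} = (D29, 9) ✓
Every {Qty, OrderID} value is associated with a single {CustID, Status} value, so {Qty, OrderID} -> {CustID, Status} holds.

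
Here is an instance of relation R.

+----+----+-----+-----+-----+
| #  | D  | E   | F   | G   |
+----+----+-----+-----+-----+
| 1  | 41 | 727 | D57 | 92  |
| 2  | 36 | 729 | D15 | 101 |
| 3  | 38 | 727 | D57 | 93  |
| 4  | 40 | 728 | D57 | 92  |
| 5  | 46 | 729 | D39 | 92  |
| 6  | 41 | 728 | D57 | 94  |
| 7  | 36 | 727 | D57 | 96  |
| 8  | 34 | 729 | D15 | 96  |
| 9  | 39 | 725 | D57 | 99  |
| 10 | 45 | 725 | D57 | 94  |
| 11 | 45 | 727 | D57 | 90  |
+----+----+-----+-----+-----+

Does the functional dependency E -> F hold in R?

E=727: rows 1, 3, 7, 11 → F = D57, D57, D57, D57 ✓
E=729: rows 2, 5, 8 → F takes values {D15, D39} — violation
E=728: rows 4, 6 → F = D57, D57 ✓
E=725: rows 9, 10 → F = D57, D57 ✓
Two rows agree on E but differ on F, so E -> F does not hold.

No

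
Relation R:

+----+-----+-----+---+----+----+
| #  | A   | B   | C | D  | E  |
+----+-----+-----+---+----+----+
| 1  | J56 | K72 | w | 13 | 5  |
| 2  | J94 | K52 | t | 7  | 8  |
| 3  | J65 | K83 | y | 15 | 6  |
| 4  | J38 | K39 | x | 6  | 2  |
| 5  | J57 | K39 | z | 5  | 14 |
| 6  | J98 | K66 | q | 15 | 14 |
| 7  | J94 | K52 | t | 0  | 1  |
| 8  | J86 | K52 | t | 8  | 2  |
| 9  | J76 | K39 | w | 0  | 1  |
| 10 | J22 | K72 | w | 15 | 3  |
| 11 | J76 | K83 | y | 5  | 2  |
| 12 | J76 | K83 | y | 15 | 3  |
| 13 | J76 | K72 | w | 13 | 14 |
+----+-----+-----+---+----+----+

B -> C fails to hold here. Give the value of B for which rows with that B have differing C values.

B=K72: rows 1, 10, 13 → C = w, w, w ✓
B=K52: rows 2, 7, 8 → C = t, t, t ✓
B=K83: rows 3, 11, 12 → C = y, y, y ✓
B=K39: rows 4, 5, 9 → C takes values {x, z, w} — violation
B=K66: row 6 → C = q ✓
The only B value with inconsistent C is B=K39.

K39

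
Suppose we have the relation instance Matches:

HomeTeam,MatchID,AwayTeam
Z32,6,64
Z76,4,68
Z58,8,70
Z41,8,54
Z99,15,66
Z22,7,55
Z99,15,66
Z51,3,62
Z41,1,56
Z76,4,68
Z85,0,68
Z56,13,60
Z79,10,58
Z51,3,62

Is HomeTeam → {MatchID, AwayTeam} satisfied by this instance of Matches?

No

HomeTeam=Z32: 1 row → {MatchID,AwayTeam} = (6, 64) ✓
HomeTeam=Z76: 2 rows → {MatchID,AwayTeam} = (4, 68), (4, 68) ✓
HomeTeam=Z58: 1 row → {MatchID,AwayTeam} = (8, 70) ✓
HomeTeam=Z41: 2 rows → {MatchID,AwayTeam} takes values {(8, 54), (1, 56)} — violation
HomeTeam=Z99: 2 rows → {MatchID,AwayTeam} = (15, 66), (15, 66) ✓
HomeTeam=Z22: 1 row → {MatchID,AwayTeam} = (7, 55) ✓
HomeTeam=Z51: 2 rows → {MatchID,AwayTeam} = (3, 62), (3, 62) ✓
HomeTeam=Z85: 1 row → {MatchID,AwayTeam} = (0, 68) ✓
HomeTeam=Z56: 1 row → {MatchID,AwayTeam} = (13, 60) ✓
HomeTeam=Z79: 1 row → {MatchID,AwayTeam} = (10, 58) ✓
Two rows agree on HomeTeam but differ on {MatchID, AwayTeam}, so HomeTeam → {MatchID, AwayTeam} does not hold.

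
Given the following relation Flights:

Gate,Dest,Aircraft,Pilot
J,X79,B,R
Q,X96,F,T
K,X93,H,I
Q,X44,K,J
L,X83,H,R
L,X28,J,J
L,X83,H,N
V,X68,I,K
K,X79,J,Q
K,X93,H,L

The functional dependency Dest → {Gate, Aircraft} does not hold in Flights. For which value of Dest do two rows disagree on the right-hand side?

Dest=X79: 2 rows → {Gate,Aircraft} takes values {(J, B), (K, J)} — violation
Dest=X96: 1 row → {Gate,Aircraft} = (Q, F) ✓
Dest=X93: 2 rows → {Gate,Aircraft} = (K, H), (K, H) ✓
Dest=X44: 1 row → {Gate,Aircraft} = (Q, K) ✓
Dest=X83: 2 rows → {Gate,Aircraft} = (L, H), (L, H) ✓
Dest=X28: 1 row → {Gate,Aircraft} = (L, J) ✓
Dest=X68: 1 row → {Gate,Aircraft} = (V, I) ✓
The only Dest value with inconsistent RHS is Dest=X79.

X79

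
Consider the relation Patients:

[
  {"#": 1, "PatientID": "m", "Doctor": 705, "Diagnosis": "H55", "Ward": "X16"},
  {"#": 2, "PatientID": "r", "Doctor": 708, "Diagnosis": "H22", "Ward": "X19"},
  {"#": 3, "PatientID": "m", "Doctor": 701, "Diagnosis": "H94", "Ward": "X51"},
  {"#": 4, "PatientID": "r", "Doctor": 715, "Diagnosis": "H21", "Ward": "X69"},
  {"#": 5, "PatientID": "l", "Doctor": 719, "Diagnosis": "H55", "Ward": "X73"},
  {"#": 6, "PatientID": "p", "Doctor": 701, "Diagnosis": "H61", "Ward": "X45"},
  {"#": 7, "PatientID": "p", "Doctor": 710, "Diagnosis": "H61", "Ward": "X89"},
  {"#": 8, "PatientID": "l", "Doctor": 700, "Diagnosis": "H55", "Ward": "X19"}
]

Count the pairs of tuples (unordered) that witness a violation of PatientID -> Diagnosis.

2

PatientID=m: violating pairs (1,3) — 1 pair.
PatientID=r: violating pairs (2,4) — 1 pair.
PatientID=l: all 2 rows agree on Diagnosis — 0 pairs.
PatientID=p: all 2 rows agree on Diagnosis — 0 pairs.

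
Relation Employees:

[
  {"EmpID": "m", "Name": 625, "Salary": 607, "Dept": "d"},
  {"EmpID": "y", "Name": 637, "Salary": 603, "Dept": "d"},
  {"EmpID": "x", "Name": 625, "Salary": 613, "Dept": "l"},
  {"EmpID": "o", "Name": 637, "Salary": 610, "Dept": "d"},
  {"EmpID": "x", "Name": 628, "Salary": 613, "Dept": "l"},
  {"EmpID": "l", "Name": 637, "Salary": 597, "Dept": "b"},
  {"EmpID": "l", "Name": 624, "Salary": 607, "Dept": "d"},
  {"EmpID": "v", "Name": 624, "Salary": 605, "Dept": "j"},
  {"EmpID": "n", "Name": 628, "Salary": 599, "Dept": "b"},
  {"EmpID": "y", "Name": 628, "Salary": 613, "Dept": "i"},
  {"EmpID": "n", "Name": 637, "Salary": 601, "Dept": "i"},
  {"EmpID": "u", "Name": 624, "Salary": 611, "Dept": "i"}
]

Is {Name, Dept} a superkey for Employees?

No

Two distinct rows share (Name=637, Dept=d), so {Name, Dept} does not determine every attribute — not a superkey.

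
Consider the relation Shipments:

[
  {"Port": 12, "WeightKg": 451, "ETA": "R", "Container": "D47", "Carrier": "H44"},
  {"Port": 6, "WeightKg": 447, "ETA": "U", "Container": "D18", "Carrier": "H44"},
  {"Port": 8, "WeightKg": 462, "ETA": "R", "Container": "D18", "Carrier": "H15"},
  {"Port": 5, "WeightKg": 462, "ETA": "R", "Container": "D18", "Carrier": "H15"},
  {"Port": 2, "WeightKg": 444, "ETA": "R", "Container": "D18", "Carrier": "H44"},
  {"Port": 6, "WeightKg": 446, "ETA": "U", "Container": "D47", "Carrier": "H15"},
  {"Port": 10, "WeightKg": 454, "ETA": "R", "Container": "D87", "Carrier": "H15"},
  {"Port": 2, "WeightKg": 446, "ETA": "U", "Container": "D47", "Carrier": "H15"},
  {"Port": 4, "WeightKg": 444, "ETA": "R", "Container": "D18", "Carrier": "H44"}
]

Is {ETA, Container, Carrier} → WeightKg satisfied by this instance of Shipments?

Yes

(ETA=R, Container=D47, Carrier=H44): 1 row → WeightKg = 451 ✓
(ETA=U, Container=D18, Carrier=H44): 1 row → WeightKg = 447 ✓
(ETA=R, Container=D18, Carrier=H15): 2 rows → WeightKg = 462, 462 ✓
(ETA=R, Container=D18, Carrier=H44): 2 rows → WeightKg = 444, 444 ✓
(ETA=U, Container=D47, Carrier=H15): 2 rows → WeightKg = 446, 446 ✓
(ETA=R, Container=D87, Carrier=H15): 1 row → WeightKg = 454 ✓
Every {ETA, Container, Carrier} value is associated with a single WeightKg value, so {ETA, Container, Carrier} → WeightKg holds.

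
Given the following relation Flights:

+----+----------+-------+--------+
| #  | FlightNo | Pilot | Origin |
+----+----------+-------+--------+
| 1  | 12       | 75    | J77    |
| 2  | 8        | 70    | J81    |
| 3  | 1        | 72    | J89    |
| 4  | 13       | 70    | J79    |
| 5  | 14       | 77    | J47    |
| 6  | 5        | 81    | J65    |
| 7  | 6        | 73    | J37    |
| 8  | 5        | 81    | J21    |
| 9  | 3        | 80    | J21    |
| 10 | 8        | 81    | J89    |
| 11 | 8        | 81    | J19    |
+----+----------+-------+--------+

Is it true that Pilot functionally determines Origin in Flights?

No

Pilot=75: row 1 → Origin = J77 ✓
Pilot=70: rows 2, 4 → Origin takes values {J81, J79} — violation
Pilot=72: row 3 → Origin = J89 ✓
Pilot=77: row 5 → Origin = J47 ✓
Pilot=81: rows 6, 8, 10, 11 → Origin takes values {J65, J21, J89, J19} — violation
Pilot=73: row 7 → Origin = J37 ✓
Pilot=80: row 9 → Origin = J21 ✓
Two rows agree on Pilot but differ on Origin, so Pilot -> Origin does not hold.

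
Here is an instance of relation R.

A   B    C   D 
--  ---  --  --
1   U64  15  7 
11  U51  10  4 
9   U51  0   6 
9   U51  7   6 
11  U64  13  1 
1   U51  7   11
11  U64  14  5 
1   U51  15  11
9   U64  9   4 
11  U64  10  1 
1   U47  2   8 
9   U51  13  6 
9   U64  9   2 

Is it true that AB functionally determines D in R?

(A=1, B=U64): 1 row → D = 7 ✓
(A=11, B=U51): 1 row → D = 4 ✓
(A=9, B=U51): 3 rows → D = 6, 6, 6 ✓
(A=11, B=U64): 3 rows → D takes values {1, 5} — violation
(A=1, B=U51): 2 rows → D = 11, 11 ✓
(A=9, B=U64): 2 rows → D takes values {4, 2} — violation
(A=1, B=U47): 1 row → D = 8 ✓
Two rows agree on AB but differ on D, so AB -> D does not hold.

No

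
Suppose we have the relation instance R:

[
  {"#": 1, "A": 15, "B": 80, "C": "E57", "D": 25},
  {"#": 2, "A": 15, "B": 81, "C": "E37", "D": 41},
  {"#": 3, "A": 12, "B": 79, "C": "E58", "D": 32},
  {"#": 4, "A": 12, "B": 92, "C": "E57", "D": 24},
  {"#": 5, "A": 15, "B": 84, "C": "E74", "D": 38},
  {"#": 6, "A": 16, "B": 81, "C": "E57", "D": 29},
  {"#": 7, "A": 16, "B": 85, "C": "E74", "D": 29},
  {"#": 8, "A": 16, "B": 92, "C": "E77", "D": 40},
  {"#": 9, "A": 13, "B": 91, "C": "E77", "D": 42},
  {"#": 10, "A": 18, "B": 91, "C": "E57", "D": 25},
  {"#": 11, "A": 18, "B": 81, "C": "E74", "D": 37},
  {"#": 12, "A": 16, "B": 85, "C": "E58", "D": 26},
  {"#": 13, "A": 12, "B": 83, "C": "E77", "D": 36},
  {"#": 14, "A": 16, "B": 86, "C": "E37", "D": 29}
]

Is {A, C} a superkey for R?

All 14 rows have distinct {A, C} values, so {A, C} → (all attributes) holds and {A, C} is a superkey.

Yes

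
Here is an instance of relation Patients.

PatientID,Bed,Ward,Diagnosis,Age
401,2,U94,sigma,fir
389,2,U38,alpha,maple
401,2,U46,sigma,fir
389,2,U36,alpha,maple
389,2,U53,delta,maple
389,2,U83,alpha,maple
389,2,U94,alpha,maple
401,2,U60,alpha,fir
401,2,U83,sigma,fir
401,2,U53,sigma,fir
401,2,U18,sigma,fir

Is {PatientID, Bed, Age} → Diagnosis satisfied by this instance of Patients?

(PatientID=401, Bed=2, Age=fir): 6 rows → Diagnosis takes values {sigma, alpha} — violation
(PatientID=389, Bed=2, Age=maple): 5 rows → Diagnosis takes values {alpha, delta} — violation
Two rows agree on {PatientID, Bed, Age} but differ on Diagnosis, so {PatientID, Bed, Age} → Diagnosis does not hold.

No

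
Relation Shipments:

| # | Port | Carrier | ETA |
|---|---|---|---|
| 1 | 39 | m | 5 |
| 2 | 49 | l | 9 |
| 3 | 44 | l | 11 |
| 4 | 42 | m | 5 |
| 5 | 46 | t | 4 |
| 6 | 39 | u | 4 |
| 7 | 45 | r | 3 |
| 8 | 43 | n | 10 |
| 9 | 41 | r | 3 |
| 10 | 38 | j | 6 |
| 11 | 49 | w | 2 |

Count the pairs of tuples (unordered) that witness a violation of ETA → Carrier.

1

ETA=5: all 2 rows agree on Carrier — 0 pairs.
ETA=4: violating pairs (5,6) — 1 pair.
ETA=3: all 2 rows agree on Carrier — 0 pairs.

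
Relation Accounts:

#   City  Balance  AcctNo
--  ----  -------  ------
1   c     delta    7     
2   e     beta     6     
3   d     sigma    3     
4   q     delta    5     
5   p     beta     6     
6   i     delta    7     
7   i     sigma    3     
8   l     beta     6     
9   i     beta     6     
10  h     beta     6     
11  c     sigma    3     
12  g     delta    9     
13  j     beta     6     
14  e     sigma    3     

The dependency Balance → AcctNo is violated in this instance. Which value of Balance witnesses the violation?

Balance=delta: rows 1, 4, 6, 12 → AcctNo takes values {7, 5, 9} — violation
Balance=beta: rows 2, 5, 8, 9, 10, 13 → AcctNo = 6, 6, 6, 6, 6, 6 ✓
Balance=sigma: rows 3, 7, 11, 14 → AcctNo = 3, 3, 3, 3 ✓
The only Balance value with inconsistent AcctNo is Balance=delta.

delta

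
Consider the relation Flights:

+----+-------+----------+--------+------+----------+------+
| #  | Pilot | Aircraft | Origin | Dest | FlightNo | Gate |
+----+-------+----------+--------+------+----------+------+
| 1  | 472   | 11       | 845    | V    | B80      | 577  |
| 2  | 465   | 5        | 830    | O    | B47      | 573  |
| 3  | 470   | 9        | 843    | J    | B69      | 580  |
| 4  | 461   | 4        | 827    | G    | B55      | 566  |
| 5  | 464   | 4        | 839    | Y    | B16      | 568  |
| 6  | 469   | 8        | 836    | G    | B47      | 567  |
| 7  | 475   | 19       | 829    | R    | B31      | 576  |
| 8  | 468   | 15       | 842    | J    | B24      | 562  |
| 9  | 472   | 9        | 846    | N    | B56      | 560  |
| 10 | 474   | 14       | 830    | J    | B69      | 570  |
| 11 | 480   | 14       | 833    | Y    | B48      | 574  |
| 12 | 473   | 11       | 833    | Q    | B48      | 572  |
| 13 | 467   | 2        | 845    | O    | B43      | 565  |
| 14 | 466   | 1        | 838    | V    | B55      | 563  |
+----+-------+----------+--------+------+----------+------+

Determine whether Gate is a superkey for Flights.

Yes

All 14 rows have distinct Gate values, so Gate → (all attributes) holds and Gate is a superkey.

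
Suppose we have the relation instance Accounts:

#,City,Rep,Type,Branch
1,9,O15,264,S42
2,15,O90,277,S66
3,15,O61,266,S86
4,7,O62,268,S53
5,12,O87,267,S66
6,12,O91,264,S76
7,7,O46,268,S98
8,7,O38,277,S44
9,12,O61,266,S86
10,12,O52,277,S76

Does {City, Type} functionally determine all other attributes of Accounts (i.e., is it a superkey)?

No

Rows 4 and 7 have the same {City, Type} value (City=7, Type=268) but are distinct tuples, so {City, Type} does not determine every attribute — not a superkey.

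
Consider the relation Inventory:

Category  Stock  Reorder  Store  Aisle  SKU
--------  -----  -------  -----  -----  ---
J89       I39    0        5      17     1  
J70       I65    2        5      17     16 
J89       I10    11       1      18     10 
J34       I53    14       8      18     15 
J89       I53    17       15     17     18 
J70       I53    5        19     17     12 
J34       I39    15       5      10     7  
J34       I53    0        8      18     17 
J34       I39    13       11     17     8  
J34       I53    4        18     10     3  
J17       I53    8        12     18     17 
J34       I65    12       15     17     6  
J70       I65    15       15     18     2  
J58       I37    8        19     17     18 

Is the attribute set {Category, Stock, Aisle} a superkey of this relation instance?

No

Two distinct rows share (Category=J34, Stock=I53, Aisle=18), so {Category, Stock, Aisle} does not determine every attribute — not a superkey.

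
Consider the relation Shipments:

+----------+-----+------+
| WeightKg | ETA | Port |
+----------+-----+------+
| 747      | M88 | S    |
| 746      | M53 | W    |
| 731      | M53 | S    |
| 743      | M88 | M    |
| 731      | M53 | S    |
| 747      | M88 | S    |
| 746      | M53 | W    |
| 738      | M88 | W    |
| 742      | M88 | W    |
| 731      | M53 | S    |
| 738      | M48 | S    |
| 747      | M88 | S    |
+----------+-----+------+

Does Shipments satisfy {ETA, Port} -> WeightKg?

(ETA=M88, Port=S): 3 rows → WeightKg = 747, 747, 747 ✓
(ETA=M53, Port=W): 2 rows → WeightKg = 746, 746 ✓
(ETA=M53, Port=S): 3 rows → WeightKg = 731, 731, 731 ✓
(ETA=M88, Port=M): 1 row → WeightKg = 743 ✓
(ETA=M88, Port=W): 2 rows → WeightKg takes values {738, 742} — violation
(ETA=M48, Port=S): 1 row → WeightKg = 738 ✓
Two rows agree on {ETA, Port} but differ on WeightKg, so {ETA, Port} -> WeightKg does not hold.

No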